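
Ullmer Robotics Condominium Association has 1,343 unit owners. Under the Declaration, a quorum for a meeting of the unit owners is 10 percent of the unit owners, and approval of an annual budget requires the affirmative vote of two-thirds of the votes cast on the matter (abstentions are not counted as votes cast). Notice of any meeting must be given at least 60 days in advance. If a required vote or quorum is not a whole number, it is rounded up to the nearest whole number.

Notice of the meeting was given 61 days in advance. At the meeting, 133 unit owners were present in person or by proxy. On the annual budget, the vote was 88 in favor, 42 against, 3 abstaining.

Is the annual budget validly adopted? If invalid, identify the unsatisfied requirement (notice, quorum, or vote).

Notice: 61 days given; 60 required. Satisfied.
Quorum: 10% of 1,343 = 134.30, rounded up to 135; 133 present. Not satisfied.
Vote: requires two-thirds of the votes cast (133 − 3 abstaining = 130); 2/3 of 130 = 86.67, rounded up to 87, so 87 needed; 88 in favor. Satisfied.

Invalid — quorum requirement not satisfied.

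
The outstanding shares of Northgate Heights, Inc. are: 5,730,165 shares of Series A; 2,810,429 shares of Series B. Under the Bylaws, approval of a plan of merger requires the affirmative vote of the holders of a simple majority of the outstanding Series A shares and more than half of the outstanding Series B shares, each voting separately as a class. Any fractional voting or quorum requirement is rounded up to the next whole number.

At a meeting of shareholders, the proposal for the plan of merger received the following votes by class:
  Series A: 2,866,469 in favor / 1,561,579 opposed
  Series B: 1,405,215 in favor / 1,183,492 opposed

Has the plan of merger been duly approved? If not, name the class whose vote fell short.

Series A: a majority of 5730165 is 2865083; 2,865,083 required, 2,866,469 in favor — approved.
Series B: a majority of 2810429 is 1405215; 1,405,215 required, 1,405,215 in favor — approved.

Approved — every class gave the required vote.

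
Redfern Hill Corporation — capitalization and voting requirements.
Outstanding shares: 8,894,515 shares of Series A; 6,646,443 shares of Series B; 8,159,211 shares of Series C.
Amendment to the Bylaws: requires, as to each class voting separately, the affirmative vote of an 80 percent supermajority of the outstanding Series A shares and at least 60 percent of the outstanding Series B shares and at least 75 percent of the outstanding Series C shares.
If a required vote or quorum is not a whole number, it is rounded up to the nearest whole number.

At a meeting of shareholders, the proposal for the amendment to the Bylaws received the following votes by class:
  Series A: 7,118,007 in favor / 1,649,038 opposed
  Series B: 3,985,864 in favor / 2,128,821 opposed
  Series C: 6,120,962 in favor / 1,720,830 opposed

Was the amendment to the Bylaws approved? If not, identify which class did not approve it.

Not approved — the Series B shares did not give the required vote.

Series A: 4/5 of 8894515 = 7115612; 7,115,612 required, 7,118,007 in favor — approved.
Series B: 3/5 of 6646443 = 3987865.80, rounded up to 3987866; 3,987,866 required, 3,985,864 in favor — not approved.
Series C: 3/4 of 8159211 = 6119408.25, rounded up to 6119409; 6,119,409 required, 6,120,962 in favor — approved.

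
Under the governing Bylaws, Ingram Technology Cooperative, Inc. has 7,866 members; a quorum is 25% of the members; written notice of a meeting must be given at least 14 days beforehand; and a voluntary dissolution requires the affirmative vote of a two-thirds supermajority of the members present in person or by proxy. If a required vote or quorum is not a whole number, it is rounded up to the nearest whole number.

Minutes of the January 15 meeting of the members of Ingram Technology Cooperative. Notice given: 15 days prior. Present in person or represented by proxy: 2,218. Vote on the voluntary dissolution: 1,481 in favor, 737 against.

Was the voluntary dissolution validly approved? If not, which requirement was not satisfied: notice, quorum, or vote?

Notice: 15 days given; 14 required. Satisfied.
Quorum: 25% of 7,866 = 1,966.50, rounded up to 1,967; 2,218 present. Satisfied.
Vote: requires two-thirds of those present (2,218); 2/3 of 2218 = 1478.67, rounded up to 1479, so 1,479 needed; 1,481 in favor. Satisfied.

Valid — all requirements satisfied.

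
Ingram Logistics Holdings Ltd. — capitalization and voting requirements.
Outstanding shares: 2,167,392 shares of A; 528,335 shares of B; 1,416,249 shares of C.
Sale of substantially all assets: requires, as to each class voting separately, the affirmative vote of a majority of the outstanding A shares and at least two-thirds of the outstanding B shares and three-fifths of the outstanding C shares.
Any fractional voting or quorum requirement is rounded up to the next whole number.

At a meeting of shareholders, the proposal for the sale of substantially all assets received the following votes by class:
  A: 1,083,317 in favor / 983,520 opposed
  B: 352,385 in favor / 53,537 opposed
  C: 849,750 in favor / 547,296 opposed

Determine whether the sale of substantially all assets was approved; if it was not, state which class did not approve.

A: a majority of 2167392 is 1083697; 1,083,697 required, 1,083,317 in favor — not approved.
B: 2/3 of 528335 = 352223.33, rounded up to 352224; 352,224 required, 352,385 in favor — approved.
C: 3/5 of 1416249 = 849749.40, rounded up to 849750; 849,750 required, 849,750 in favor — approved.

Not approved — the A shares did not give the required vote.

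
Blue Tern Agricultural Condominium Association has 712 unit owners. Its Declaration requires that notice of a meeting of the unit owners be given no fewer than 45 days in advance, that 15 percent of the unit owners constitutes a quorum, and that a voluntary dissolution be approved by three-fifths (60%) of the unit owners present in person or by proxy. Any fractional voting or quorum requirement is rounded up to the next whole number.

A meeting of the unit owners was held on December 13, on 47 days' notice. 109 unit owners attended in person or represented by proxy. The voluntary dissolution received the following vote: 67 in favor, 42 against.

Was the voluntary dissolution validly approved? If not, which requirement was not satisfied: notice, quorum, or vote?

Valid — all requirements satisfied.

Notice: 47 days given; 45 required. Satisfied.
Quorum: 15% of 712 = 106.80, rounded up to 107; 109 present. Satisfied.
Vote: requires three-fifths of those present (109); 3/5 of 109 = 65.40, rounded up to 66, so 66 needed; 67 in favor. Satisfied.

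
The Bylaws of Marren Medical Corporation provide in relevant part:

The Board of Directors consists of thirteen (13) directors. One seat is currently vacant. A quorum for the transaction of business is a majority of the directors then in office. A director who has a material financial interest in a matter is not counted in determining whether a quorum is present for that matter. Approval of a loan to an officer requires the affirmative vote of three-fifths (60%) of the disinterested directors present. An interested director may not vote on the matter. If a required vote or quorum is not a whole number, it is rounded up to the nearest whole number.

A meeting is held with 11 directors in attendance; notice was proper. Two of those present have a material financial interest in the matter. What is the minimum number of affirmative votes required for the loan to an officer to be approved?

6

The loan to an officer requires three-fifths of the disinterested directors present (11 − 2 = 9).
3/5 of 9 = 5.40, rounded up to 6.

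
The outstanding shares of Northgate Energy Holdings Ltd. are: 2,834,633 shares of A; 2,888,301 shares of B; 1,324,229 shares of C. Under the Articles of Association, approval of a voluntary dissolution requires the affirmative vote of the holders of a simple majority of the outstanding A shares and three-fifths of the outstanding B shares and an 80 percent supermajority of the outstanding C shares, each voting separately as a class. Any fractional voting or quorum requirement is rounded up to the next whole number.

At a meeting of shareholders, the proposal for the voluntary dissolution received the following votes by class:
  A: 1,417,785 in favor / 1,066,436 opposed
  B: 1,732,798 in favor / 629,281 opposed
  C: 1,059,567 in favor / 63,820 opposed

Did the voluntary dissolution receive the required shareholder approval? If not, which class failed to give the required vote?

A: a majority of 2834633 is 1417317; 1,417,317 required, 1,417,785 in favor — approved.
B: 3/5 of 2888301 = 1732980.60, rounded up to 1732981; 1,732,981 required, 1,732,798 in favor — not approved.
C: 4/5 of 1324229 = 1059383.20, rounded up to 1059384; 1,059,384 required, 1,059,567 in favor — approved.

Not approved — the B shares did not give the required vote.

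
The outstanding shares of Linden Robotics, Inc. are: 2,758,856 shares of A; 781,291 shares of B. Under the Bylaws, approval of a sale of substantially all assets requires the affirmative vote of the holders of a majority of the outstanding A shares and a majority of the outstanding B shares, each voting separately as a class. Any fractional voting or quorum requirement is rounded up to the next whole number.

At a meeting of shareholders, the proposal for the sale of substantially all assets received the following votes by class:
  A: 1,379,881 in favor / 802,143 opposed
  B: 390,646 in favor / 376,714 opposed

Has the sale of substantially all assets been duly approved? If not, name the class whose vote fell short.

Approved — every class gave the required vote.

A: a majority of 2758856 is 1379429; 1,379,429 required, 1,379,881 in favor — approved.
B: a majority of 781291 is 390646; 390,646 required, 390,646 in favor — approved.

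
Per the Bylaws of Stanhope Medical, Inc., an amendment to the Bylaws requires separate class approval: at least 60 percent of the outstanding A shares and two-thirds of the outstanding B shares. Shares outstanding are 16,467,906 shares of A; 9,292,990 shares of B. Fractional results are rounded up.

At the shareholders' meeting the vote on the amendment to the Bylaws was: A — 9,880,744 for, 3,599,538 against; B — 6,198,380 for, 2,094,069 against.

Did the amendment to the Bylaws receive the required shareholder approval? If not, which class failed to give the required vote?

A: 3/5 of 16467906 = 9880743.60, rounded up to 9880744; 9,880,744 required, 9,880,744 in favor — approved.
B: 2/3 of 9292990 = 6195326.67, rounded up to 6195327; 6,195,327 required, 6,198,380 in favor — approved.

Approved — every class gave the required vote.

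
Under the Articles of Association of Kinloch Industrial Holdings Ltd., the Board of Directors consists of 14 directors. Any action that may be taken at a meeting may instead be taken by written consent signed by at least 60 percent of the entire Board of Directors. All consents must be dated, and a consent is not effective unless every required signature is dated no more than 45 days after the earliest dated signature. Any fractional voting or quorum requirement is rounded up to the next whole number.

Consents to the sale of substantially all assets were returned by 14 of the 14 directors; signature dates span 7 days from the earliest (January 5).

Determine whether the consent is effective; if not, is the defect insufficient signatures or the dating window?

Effective — both the signature and dating-window requirements are satisfied.

Signatures required: at least 60 percent of 14 — 3/5 of 14 = 8.40, rounded up to 9, so 9 needed; 14 signed. Sufficient.
Dating window: the latest signature is 7 days after the earliest; the limit is 45 days. Within the window.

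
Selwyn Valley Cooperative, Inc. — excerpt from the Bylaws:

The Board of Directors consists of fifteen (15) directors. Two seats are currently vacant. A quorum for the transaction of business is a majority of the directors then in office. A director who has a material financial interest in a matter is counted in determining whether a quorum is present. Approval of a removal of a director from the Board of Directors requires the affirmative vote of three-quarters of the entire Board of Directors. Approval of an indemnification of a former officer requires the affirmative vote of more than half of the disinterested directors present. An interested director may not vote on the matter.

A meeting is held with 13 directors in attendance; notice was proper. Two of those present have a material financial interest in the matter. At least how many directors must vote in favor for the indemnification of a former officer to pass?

6

The indemnification of a former officer requires a majority of the disinterested directors present (13 − 2 = 11).
A majority of 11 is 6.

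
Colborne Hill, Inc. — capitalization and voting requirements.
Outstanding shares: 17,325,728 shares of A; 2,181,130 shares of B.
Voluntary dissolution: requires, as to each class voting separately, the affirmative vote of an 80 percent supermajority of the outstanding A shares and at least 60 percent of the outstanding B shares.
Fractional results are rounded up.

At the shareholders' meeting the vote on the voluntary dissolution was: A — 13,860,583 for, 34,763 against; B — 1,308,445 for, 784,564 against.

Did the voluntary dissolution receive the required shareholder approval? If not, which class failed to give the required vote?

Not approved — the B shares did not give the required vote.

A: 4/5 of 17325728 = 13860582.40, rounded up to 13860583; 13,860,583 required, 13,860,583 in favor — approved.
B: 3/5 of 2181130 = 1308678; 1,308,678 required, 1,308,445 in favor — not approved.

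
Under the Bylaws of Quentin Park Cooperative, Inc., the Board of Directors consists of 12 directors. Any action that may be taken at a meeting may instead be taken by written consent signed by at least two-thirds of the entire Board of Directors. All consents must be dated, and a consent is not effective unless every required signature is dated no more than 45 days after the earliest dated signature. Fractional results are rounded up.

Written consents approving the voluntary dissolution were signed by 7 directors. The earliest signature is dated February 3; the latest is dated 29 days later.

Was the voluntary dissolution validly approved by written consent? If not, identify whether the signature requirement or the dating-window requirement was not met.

Not effective — insufficient signatures.

Signatures required: at least two-thirds of 12 — 2/3 of 12 = 8, so 8 needed; 7 signed. Insufficient.
Dating window: the latest signature is 29 days after the earliest; the limit is 45 days. Within the window.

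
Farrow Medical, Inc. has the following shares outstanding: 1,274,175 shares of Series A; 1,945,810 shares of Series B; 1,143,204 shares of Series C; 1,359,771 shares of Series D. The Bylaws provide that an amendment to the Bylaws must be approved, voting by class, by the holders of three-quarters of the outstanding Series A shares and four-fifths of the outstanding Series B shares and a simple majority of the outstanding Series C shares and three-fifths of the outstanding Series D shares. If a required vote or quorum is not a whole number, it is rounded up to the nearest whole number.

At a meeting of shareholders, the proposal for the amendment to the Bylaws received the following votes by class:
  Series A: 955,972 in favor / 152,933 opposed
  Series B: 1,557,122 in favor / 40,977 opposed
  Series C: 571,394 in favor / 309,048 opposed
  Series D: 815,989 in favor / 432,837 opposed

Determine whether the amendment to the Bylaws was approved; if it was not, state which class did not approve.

Series A: 3/4 of 1274175 = 955631.25, rounded up to 955632; 955,632 required, 955,972 in favor — approved.
Series B: 4/5 of 1945810 = 1556648; 1,556,648 required, 1,557,122 in favor — approved.
Series C: a majority of 1143204 is 571603; 571,603 required, 571,394 in favor — not approved.
Series D: 3/5 of 1359771 = 815862.60, rounded up to 815863; 815,863 required, 815,989 in favor — approved.

Not approved — the Series C shares did not give the required vote.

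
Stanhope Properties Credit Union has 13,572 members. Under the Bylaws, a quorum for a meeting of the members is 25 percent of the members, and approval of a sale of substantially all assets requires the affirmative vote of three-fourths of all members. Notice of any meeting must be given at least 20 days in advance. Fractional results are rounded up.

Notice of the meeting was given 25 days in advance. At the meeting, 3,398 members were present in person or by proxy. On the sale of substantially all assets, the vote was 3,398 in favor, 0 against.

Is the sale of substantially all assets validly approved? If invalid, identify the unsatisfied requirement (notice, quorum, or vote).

Notice: 25 days given; 20 required. Satisfied.
Quorum: 25% of 13,572 = 3,393; 3,398 present. Satisfied.
Vote: requires three-fourths of all members (13,572); 3/4 of 13572 = 10179, so 10,179 needed; 3,398 in favor. Not satisfied.

Invalid — vote requirement not satisfied.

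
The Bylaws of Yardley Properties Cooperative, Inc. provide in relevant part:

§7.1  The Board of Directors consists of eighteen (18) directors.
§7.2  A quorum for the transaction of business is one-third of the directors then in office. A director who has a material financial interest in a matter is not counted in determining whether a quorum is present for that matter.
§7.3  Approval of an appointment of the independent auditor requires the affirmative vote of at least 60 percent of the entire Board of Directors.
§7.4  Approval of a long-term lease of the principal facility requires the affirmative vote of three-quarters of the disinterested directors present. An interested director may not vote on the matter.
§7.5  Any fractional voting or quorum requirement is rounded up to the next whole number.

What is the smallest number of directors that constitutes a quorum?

1/3 of 18 = 6.

6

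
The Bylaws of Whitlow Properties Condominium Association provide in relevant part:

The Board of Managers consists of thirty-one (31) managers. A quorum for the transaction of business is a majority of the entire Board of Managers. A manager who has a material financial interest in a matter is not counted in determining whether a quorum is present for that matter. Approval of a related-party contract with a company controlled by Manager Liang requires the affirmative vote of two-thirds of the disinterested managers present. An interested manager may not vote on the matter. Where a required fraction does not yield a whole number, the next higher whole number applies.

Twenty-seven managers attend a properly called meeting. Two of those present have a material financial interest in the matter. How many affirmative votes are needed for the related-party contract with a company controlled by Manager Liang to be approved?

17

The related-party contract with a company controlled by Manager Liang requires two-thirds of the disinterested managers present (27 − 2 = 25).
2/3 of 25 = 16.67, rounded up to 17.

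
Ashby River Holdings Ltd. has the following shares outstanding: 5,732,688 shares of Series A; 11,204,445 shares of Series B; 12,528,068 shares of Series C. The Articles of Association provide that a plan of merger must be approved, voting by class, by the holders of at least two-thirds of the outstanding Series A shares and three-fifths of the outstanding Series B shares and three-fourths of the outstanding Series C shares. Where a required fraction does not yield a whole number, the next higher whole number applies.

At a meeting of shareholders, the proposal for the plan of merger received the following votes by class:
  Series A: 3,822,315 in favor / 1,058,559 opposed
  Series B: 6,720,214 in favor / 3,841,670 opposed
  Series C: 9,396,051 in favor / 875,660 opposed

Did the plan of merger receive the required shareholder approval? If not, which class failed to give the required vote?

Not approved — the Series B shares did not give the required vote.

Series A: 2/3 of 5732688 = 3821792; 3,821,792 required, 3,822,315 in favor — approved.
Series B: 3/5 of 11204445 = 6722667; 6,722,667 required, 6,720,214 in favor — not approved.
Series C: 3/4 of 12528068 = 9396051; 9,396,051 required, 9,396,051 in favor — approved.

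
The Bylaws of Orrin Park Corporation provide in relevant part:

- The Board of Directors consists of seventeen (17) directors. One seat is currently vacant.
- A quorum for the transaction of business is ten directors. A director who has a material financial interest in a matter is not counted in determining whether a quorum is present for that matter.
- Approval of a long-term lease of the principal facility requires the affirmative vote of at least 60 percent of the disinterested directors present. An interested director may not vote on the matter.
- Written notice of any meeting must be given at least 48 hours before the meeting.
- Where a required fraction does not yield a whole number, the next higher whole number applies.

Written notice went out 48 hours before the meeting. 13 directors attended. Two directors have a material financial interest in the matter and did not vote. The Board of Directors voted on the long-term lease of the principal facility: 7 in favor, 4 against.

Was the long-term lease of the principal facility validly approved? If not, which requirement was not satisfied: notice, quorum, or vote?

Valid — all requirements satisfied.

Notice: 48 hours given; 48 required (48 ≥ 48). Satisfied.
Quorum: 13 present, but the 2 interested directors do not count, leaving 11. Quorum is 10. Satisfied.
Vote: the long-term lease of the principal facility requires three-fifths of the disinterested directors present (13 − 2 = 11). 3/5 of 11 = 6.60, rounded up to 7, so 7 affirmative votes are needed; 7 voted in favor. Satisfied.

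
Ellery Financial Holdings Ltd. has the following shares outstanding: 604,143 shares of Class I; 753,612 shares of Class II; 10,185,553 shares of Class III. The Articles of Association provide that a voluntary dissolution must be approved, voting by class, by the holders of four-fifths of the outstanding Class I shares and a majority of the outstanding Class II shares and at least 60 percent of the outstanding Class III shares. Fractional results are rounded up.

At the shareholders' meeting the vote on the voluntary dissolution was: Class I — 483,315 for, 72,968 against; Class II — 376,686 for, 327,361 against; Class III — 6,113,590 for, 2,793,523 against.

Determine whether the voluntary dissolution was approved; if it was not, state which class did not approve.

Class I: 4/5 of 604143 = 483314.40, rounded up to 483315; 483,315 required, 483,315 in favor — approved.
Class II: a majority of 753612 is 376807; 376,807 required, 376,686 in favor — not approved.
Class III: 3/5 of 10185553 = 6111331.80, rounded up to 6111332; 6,111,332 required, 6,113,590 in favor — approved.

Not approved — the Class II shares did not give the required vote.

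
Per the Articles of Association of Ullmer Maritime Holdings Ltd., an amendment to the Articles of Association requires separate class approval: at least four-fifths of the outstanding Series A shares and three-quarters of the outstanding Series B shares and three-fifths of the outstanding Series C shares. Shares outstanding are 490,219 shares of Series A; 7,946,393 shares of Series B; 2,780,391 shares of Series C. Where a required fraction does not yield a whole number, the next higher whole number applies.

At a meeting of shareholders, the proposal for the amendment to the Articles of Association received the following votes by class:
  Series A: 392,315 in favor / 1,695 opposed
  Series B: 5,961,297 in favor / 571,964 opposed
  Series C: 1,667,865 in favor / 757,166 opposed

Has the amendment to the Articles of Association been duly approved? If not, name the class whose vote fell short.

Not approved — the Series C shares did not give the required vote.

Series A: 4/5 of 490219 = 392175.20, rounded up to 392176; 392,176 required, 392,315 in favor — approved.
Series B: 3/4 of 7946393 = 5959794.75, rounded up to 5959795; 5,959,795 required, 5,961,297 in favor — approved.
Series C: 3/5 of 2780391 = 1668234.60, rounded up to 1668235; 1,668,235 required, 1,667,865 in favor — not approved.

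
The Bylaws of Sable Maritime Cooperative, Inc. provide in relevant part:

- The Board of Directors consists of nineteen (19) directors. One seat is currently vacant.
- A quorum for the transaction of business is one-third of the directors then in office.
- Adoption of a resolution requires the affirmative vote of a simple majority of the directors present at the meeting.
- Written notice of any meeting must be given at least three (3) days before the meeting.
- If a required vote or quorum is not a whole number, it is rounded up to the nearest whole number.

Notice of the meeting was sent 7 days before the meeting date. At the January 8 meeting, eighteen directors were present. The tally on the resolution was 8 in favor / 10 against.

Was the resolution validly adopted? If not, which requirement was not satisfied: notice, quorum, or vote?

Invalid — vote requirement not satisfied.

Notice: 7 days given; 3 required (7 ≥ 3). Satisfied.
Quorum: 18 present; quorum is 6. Satisfied.
Vote: the resolution requires a majority of the directors present (18). A majority of 18 is 10, so 10 affirmative votes are needed; 8 voted in favor. Not satisfied.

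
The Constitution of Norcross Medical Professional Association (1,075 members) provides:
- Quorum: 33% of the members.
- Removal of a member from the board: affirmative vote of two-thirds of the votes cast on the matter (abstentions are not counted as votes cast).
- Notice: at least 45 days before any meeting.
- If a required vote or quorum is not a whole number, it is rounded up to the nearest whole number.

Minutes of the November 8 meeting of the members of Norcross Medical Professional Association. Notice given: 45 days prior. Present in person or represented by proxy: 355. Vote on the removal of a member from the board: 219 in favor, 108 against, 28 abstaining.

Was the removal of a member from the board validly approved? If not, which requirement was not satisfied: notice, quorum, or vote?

Notice: 45 days given; 45 required. Satisfied.
Quorum: 33% of 1,075 = 354.75, rounded up to 355; 355 present. Satisfied.
Vote: requires two-thirds of the votes cast (355 − 28 abstaining = 327); 2/3 of 327 = 218, so 218 needed; 219 in favor. Satisfied.

Valid — all requirements satisfied.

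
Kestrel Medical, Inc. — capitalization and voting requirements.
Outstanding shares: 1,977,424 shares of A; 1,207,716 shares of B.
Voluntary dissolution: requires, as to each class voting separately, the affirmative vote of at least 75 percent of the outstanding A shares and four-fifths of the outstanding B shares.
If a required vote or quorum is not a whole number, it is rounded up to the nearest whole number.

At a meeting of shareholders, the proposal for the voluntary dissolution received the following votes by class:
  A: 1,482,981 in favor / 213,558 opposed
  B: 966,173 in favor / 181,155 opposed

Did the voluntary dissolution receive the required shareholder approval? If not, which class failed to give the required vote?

A: 3/4 of 1977424 = 1483068; 1,483,068 required, 1,482,981 in favor — not approved.
B: 4/5 of 1207716 = 966172.80, rounded up to 966173; 966,173 required, 966,173 in favor — approved.

Not approved — the A shares did not give the required vote.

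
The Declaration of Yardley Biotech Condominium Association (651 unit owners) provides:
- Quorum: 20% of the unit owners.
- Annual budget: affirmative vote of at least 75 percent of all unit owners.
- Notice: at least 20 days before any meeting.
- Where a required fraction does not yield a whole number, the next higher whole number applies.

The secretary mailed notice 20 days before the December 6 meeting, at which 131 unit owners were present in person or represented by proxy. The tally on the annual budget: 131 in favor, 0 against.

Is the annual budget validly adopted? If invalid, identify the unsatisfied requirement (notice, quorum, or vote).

Invalid — vote requirement not satisfied.

Notice: 20 days given; 20 required. Satisfied.
Quorum: 20% of 651 = 130.20, rounded up to 131; 131 present. Satisfied.
Vote: requires three-fourths of all unit owners (651); 3/4 of 651 = 488.25, rounded up to 489, so 489 needed; 131 in favor. Not satisfied.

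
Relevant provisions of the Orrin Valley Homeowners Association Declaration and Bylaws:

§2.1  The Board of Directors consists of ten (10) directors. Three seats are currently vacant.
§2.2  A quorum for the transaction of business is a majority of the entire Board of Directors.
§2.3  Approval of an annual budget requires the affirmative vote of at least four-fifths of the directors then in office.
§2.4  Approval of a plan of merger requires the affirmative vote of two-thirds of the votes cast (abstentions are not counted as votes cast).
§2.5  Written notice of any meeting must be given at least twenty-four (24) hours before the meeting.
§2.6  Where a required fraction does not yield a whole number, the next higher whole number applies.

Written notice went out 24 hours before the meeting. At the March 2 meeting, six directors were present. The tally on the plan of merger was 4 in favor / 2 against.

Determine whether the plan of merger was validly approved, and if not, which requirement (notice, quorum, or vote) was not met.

Valid — all requirements satisfied.

Notice: 24 hours given; 24 required (24 ≥ 24). Satisfied.
Quorum: 6 present; quorum is 6. Satisfied.
Vote: the plan of merger requires two-thirds of the votes cast (6). 2/3 of 6 = 4, so 4 affirmative votes are needed; 4 voted in favor. Satisfied.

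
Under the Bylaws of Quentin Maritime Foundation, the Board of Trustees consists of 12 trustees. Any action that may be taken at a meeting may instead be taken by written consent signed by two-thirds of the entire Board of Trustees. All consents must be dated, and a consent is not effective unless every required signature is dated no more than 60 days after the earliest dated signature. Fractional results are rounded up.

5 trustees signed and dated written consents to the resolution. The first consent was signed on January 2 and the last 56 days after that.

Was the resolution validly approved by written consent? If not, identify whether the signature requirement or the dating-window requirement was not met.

Signatures required: two-thirds of 12 — 2/3 of 12 = 8, so 8 needed; 5 signed. Insufficient.
Dating window: the latest signature is 56 days after the earliest; the limit is 60 days. Within the window.

Not effective — insufficient signatures.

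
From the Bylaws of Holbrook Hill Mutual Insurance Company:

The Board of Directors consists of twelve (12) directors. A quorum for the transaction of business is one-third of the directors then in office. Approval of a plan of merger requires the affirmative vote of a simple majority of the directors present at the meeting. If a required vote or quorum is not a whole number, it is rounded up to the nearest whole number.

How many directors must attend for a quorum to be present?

1/3 of 12 = 4.

4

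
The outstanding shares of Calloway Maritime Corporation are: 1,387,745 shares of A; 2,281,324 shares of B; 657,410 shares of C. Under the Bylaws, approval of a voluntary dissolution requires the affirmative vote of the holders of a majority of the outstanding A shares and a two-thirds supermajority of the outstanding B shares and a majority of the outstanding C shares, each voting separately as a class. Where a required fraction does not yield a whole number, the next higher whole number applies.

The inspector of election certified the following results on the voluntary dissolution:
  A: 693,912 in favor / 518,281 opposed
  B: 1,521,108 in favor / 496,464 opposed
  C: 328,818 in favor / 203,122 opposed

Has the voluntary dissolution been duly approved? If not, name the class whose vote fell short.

Approved — every class gave the required vote.

A: a majority of 1387745 is 693873; 693,873 required, 693,912 in favor — approved.
B: 2/3 of 2281324 = 1520882.67, rounded up to 1520883; 1,520,883 required, 1,521,108 in favor — approved.
C: a majority of 657410 is 328706; 328,706 required, 328,818 in favor — approved.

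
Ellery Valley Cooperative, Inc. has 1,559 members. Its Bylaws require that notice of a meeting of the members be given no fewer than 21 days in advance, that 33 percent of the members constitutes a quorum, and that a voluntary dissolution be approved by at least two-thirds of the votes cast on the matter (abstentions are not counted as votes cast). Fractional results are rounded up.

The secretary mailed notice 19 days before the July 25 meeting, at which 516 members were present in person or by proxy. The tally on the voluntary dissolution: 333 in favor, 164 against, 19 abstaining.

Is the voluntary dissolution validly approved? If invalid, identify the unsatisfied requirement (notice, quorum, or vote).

Notice: 19 days given; 21 required. Not satisfied.
Quorum: 33% of 1,559 = 514.47, rounded up to 515; 516 present. Satisfied.
Vote: requires two-thirds of the votes cast (516 − 19 abstaining = 497); 2/3 of 497 = 331.33, rounded up to 332, so 332 needed; 333 in favor. Satisfied.

Invalid — notice requirement not satisfied.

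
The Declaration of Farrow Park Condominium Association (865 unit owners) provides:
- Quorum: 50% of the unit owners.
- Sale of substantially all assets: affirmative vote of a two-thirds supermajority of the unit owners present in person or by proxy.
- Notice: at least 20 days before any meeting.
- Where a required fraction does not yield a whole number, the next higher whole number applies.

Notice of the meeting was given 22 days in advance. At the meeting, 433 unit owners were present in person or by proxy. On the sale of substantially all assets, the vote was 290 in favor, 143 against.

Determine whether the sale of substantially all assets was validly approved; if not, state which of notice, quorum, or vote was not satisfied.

Notice: 22 days given; 20 required. Satisfied.
Quorum: 50% of 865 = 432.50, rounded up to 433; 433 present. Satisfied.
Vote: requires two-thirds of those present (433); 2/3 of 433 = 288.67, rounded up to 289, so 289 needed; 290 in favor. Satisfied.

Valid — all requirements satisfied.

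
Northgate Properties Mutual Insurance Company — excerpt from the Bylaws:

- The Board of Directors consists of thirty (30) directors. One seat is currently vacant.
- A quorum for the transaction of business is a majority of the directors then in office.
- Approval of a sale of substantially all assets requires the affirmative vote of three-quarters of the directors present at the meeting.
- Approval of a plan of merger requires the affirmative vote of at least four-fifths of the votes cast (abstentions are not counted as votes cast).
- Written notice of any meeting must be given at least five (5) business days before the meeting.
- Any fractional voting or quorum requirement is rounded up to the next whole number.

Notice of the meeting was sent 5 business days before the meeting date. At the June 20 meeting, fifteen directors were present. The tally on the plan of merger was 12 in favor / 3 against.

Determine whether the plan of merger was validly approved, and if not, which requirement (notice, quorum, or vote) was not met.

Valid — all requirements satisfied.

Notice: 5 business days given; 5 required (5 ≥ 5). Satisfied.
Quorum: 15 present; quorum is 15. Satisfied.
Vote: the plan of merger requires four-fifths of the votes cast (15). 4/5 of 15 = 12, so 12 affirmative votes are needed; 12 voted in favor. Satisfied.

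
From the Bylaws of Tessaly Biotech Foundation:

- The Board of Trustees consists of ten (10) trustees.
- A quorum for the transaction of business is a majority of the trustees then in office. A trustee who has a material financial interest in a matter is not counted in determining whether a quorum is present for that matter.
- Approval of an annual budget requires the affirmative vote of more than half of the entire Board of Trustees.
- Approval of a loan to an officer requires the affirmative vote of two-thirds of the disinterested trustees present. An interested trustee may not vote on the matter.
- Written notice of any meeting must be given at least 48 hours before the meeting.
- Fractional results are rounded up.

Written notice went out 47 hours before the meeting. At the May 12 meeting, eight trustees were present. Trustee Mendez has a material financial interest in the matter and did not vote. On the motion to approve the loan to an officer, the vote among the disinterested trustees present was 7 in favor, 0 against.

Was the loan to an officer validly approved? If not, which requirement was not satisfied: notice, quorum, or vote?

Notice: 47 hours given; 48 required (47 < 48). Not satisfied.
Quorum: 8 present, but the 1 interested trustee does not count, leaving 7. Quorum is 6. Satisfied.
Vote: the loan to an officer requires two-thirds of the disinterested trustees present (8 − 1 = 7). 2/3 of 7 = 4.67, rounded up to 5, so 5 affirmative votes are needed; 7 voted in favor. Satisfied.

Invalid — notice requirement not satisfied.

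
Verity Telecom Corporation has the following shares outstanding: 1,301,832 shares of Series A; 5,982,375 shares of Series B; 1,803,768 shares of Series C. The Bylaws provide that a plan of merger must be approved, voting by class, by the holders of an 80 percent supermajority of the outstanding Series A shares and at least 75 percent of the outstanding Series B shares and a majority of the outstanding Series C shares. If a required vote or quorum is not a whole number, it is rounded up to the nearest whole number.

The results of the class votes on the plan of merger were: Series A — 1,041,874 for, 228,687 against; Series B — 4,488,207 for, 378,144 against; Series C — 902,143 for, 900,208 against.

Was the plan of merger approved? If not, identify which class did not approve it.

Series A: 4/5 of 1301832 = 1041465.60, rounded up to 1041466; 1,041,466 required, 1,041,874 in favor — approved.
Series B: 3/4 of 5982375 = 4486781.25, rounded up to 4486782; 4,486,782 required, 4,488,207 in favor — approved.
Series C: a majority of 1803768 is 901885; 901,885 required, 902,143 in favor — approved.

Approved — every class gave the required vote.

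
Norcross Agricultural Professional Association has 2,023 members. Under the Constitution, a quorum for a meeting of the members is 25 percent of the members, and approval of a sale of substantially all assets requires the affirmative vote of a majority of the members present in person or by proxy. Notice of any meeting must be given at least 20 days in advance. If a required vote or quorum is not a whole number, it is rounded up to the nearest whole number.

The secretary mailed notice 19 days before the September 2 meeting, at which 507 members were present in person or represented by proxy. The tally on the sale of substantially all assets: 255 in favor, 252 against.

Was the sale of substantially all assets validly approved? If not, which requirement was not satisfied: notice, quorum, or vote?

Invalid — notice requirement not satisfied.

Notice: 19 days given; 20 required. Not satisfied.
Quorum: 25% of 2,023 = 505.75, rounded up to 506; 507 present. Satisfied.
Vote: requires a majority of those present (507); a majority of 507 is 254, so 254 needed; 255 in favor. Satisfied.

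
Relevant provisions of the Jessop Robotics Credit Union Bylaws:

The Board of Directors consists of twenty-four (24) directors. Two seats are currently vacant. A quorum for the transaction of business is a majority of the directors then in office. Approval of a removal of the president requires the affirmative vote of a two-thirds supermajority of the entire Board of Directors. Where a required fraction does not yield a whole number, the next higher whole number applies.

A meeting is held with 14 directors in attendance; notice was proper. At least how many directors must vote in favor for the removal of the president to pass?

The removal of the president requires two-thirds of the entire Board of Directors (24).
2/3 of 24 = 16.
(Only 14 can vote, so the removal of the president cannot pass at this meeting, but the required vote is still 16.)

16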